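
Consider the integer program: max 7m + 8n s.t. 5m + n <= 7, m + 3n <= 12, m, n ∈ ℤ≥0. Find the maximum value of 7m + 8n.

32

The continuous relaxation peaks at (0.643, 3.79) with value 34.79; rounding to a feasible lattice point costs some objective.
(m,n)=(0,4) is feasible, giving 32.
(m,n)=(0,3) is feasible, giving 24.
(m,n)=(1,2) is feasible, giving 23.
Maximum is 32 at (m,n)=(0,4).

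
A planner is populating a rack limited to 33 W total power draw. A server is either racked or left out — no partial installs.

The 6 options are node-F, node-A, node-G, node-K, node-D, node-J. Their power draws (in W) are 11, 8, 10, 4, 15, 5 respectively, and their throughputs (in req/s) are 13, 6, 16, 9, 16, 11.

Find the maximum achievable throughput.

Take node-F, node-G, node-K, and node-J: power draw 11 + 10 + 4 + 5 = 30 ≤ 33, throughput 13 + 16 + 9 + 11 = 49.
No other feasible combination does better.

49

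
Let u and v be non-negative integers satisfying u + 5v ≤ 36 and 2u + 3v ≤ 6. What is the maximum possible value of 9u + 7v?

(u,v)=(3,0): 1·3+5·0=3≤36, 2·3+3·0=6≤6, objective 27.
(u,v)=(2,0): 1·2+5·0=2≤36, 2·2+3·0=4≤6, objective 18.
The best lattice point is (3,0), giving 27.

27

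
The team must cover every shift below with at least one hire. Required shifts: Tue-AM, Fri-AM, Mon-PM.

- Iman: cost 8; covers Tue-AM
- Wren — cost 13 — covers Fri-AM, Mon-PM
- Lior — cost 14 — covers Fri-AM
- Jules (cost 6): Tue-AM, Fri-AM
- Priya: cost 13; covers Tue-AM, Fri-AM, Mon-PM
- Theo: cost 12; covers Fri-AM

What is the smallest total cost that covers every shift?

Priya alone covers Tue-AM, Fri-AM, Mon-PM — every shift.
Total cost: 13.

13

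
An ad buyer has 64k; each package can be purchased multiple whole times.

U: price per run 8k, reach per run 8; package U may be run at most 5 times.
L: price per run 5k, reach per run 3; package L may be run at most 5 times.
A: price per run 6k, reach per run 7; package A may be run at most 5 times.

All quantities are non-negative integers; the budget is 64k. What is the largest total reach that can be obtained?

This is a bounded integer knapsack.
Take 5×U and 4×A: price 64 ≤ 64, reach 5·8 + 4·7 = 68.
No other integer combination yields more.

68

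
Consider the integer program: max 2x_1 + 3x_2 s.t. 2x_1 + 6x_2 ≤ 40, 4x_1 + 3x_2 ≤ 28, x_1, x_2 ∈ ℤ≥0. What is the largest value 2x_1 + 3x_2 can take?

Relaxing integrality, the LP optimum is 22.67 at (x_1,x_2) = (2.67, 5.78), which is not an integer point.
(x_1,x_2)=(2,6): 2·2+6·6=40≤40, 4·2+3·6=26≤28, objective 22.
(x_1,x_2)=(3,5): 2·3+6·5=36≤40, 4·3+3·5=27≤28, objective 21.
The best lattice point is (2,6), giving 22.

22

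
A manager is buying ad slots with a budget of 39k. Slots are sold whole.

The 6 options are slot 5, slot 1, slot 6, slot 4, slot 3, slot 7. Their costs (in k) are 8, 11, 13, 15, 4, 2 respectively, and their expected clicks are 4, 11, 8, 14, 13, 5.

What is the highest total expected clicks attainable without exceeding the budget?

Take slot 1, slot 4, slot 3, and slot 7: cost 11 + 15 + 4 + 2 = 32 ≤ 39, expected clicks 11 + 14 + 13 + 5 = 43.
No other feasible combination does better.

43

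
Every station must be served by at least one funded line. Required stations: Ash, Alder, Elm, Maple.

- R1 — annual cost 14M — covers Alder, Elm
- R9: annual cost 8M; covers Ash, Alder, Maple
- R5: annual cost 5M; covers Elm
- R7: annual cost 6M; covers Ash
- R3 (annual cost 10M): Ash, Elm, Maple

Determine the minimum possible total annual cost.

13

This is a weighted set-cover instance.
Choose R9 and R5: together they cover Ash, Alder, Elm, Maple — every station.
Total annual cost: 8 + 5 = 13.
No cover costs less than 13.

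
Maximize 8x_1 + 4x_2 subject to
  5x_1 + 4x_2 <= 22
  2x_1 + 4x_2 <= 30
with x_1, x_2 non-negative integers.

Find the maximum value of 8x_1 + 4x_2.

32

Relaxing integrality, the LP optimum is 35.20 at (x_1,x_2) = (4.4, 0), which is not an integer point.
(x_1,x_2)=(4,0): 5·4+4·0=20≤22, 2·4+4·0=8≤30, objective 32.
(x_1,x_2)=(3,1): 5·3+4·1=19≤22, 2·3+4·1=10≤30, objective 28.
(x_1,x_2)=(3,0): 5·3+4·0=15≤22, 2·3+4·0=6≤30, objective 24.
No feasible integer point exceeds 32.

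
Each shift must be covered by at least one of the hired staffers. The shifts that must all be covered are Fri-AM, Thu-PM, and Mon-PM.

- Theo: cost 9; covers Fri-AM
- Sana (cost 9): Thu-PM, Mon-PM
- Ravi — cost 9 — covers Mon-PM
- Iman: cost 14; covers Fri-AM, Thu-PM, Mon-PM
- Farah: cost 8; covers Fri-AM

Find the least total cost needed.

This is an integer covering problem.
The greedy cost-per-new-shift heuristic would pick Sana and Farah for 17, but a cheaper cover exists.
Iman alone covers Fri-AM, Thu-PM, Mon-PM — every shift.
Total cost: 14.
No cover costs less than 14.

14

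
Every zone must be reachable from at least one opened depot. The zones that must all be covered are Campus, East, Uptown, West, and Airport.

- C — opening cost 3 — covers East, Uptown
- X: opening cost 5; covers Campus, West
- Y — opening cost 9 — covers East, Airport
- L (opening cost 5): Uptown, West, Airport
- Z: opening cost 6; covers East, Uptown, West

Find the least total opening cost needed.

13

This is an integer covering problem.
Choose C, X, and L: together they cover Campus, East, Uptown, West, Airport — every zone.
Total opening cost: 3 + 5 + 5 = 13.
No cover costs less than 13.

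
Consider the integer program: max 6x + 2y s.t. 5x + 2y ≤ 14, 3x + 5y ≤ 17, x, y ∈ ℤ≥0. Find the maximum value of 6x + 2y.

(x,y)=(2,2) is feasible, giving 16.
(x,y)=(2,1) is feasible, giving 14.
No feasible integer point exceeds 16.

16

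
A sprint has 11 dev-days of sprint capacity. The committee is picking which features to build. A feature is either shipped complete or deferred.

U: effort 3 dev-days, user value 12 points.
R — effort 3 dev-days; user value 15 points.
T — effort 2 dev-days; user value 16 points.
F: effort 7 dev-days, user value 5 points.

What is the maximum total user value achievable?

This is an integer program with binary decision variables.
Allowing fractional choices, the relaxed optimum would be about 45.1, but features are indivisible.
R + T: effort 3 + 2 = 5 ≤ 11, user value 15 + 16 = 31.
U + R + T: effort 3 + 3 + 2 = 8 ≤ 11, user value 12 + 15 + 16 = 43.
U + T: effort 3 + 2 = 5 ≤ 11, user value 12 + 16 = 28.
Best is U, R, and T with total user value 43.

43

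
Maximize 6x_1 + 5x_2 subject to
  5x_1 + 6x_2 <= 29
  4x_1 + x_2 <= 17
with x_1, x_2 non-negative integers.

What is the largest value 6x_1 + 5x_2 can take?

(x_1,x_2)=(4,1): 5·4+6·1=26≤29, 4·4+1·1=17≤17, objective 29.
(x_1,x_2)=(3,2): 5·3+6·2=27≤29, 4·3+1·2=14≤17, objective 28.
(x_1,x_2)=(4,0): 5·4+6·0=20≤29, 4·4+1·0=16≤17, objective 24.
The best lattice point is (4,1), giving 29.

29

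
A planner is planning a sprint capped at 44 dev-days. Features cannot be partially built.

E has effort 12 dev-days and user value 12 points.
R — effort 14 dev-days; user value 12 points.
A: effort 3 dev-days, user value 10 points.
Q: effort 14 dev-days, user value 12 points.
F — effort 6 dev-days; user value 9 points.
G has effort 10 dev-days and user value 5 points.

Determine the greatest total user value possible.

46

E + A + Q + F: effort 12 + 3 + 14 + 6 = 35 ≤ 44, user value 12 + 10 + 12 + 9 = 43.
E + R + A + Q: effort 12 + 14 + 3 + 14 = 43 ≤ 44, user value 12 + 12 + 10 + 12 = 46.
E + R + A + F: effort 12 + 14 + 3 + 6 = 35 ≤ 44, user value 12 + 12 + 10 + 9 = 43.
Best is E, R, A, and Q with total user value 46.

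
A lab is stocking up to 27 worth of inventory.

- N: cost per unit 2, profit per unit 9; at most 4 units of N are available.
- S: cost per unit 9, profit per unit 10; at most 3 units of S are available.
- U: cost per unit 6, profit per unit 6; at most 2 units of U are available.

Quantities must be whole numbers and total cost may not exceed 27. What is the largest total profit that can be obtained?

N has the best ratio (9/2); taking only N gives at most 4×9 = 36 (stopped by the supply cap of 4).
Mixing does better — 4×N and 2×S: cost 26 ≤ 27, profit 4·9 + 2·10 = 56.

56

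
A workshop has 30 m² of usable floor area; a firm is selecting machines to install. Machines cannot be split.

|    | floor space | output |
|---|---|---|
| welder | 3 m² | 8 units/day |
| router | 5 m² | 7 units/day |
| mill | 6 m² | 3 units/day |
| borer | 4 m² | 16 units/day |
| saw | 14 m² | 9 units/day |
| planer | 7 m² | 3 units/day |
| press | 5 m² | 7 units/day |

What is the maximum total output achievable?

welder + router + borer + planer + press: floor space 3 + 5 + 4 + 7 + 5 = 24 ≤ 30, output 8 + 7 + 16 + 3 + 7 = 41.
welder + router + mill + borer + planer + press: floor space 3 + 5 + 6 + 4 + 7 + 5 = 30 ≤ 30, output 8 + 7 + 3 + 16 + 3 + 7 = 44.
welder + router + mill + borer + press: floor space 3 + 5 + 6 + 4 + 5 = 23 ≤ 30, output 8 + 7 + 3 + 16 + 7 = 41.
Best is welder, router, mill, borer, planer, and press with total output 44.

44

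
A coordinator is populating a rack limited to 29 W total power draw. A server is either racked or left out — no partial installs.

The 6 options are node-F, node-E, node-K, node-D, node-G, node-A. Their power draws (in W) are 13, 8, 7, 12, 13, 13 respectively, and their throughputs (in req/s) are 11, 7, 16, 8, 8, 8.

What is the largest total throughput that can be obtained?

34

node-E + node-K + node-G: power draw 8 + 7 + 13 = 28 ≤ 29, throughput 7 + 16 + 8 = 31.
node-F + node-E + node-K: power draw 13 + 8 + 7 = 28 ≤ 29, throughput 11 + 7 + 16 = 34.
node-E + node-K + node-D: power draw 8 + 7 + 12 = 27 ≤ 29, throughput 7 + 16 + 8 = 31.
Best is node-F, node-E, and node-K with total throughput 34.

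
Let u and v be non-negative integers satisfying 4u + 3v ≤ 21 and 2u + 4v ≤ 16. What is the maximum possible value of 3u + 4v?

Relaxing integrality, the LP optimum is 19.60 at (u,v) = (3.6, 2.2), which is not an integer point.
(u,v)=(2,3): 4·2+3·3=17≤21, 2·2+4·3=16≤16, objective 18.
(u,v)=(3,2): 4·3+3·2=18≤21, 2·3+4·2=14≤16, objective 17.
(u,v)=(4,1): 4·4+3·1=19≤21, 2·4+4·1=12≤16, objective 16.
(u,v)=(1,3): 4·1+3·3=13≤21, 2·1+4·3=14≤16, objective 15.
The best lattice point is (2,3), giving 18.

18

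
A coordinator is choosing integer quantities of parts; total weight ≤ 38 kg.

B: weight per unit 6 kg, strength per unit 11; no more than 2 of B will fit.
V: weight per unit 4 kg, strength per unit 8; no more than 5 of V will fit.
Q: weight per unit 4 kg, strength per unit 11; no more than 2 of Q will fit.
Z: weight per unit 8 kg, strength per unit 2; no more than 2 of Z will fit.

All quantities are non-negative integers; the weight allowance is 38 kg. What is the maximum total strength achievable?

76

Q has the best ratio (11/4); taking only Q gives at most 2×11 = 22 (stopped by the supply cap of 2).
Mixing does better — 2×B, 4×V, and 2×Q: weight 36 ≤ 38, strength 2·11 + 4·8 + 2·11 = 76.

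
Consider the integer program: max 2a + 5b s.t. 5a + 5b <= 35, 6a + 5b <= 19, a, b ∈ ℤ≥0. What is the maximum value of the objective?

The continuous relaxation peaks at (0, 3.8) with value 19.00; rounding to a feasible lattice point costs some objective.
(a,b)=(0,3): 5·0+5·3=15≤35, 6·0+5·3=15≤19, objective 15.
(a,b)=(1,2): 5·1+5·2=15≤35, 6·1+5·2=16≤19, objective 12.
(a,b)=(0,2): 5·0+5·2=10≤35, 6·0+5·2=10≤19, objective 10.
The best lattice point is (0,3), giving 15.

15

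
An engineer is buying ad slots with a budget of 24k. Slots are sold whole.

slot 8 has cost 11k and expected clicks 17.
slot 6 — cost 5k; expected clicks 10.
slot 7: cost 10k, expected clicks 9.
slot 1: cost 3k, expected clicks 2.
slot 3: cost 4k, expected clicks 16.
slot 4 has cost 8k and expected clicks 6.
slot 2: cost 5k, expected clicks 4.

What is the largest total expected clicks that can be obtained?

45

slot 8 + slot 3 + slot 4: cost 11 + 4 + 8 = 23 ≤ 24, expected clicks 17 + 16 + 6 = 39.
slot 8 + slot 6 + slot 3: cost 11 + 5 + 4 = 20 ≤ 24, expected clicks 17 + 10 + 16 = 43.
slot 8 + slot 6 + slot 1 + slot 3: cost 11 + 5 + 3 + 4 = 23 ≤ 24, expected clicks 17 + 10 + 2 + 16 = 45.
Best is slot 8, slot 6, slot 1, and slot 3 with total expected clicks 45.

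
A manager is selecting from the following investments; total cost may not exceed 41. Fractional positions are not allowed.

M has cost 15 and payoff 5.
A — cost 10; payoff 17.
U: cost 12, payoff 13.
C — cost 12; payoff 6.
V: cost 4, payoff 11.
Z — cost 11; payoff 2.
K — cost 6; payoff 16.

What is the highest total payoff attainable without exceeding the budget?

57

Allowing fractional choices, the relaxed optimum would be about 61.5, but investments are indivisible.
A + U + C + K: cost 10 + 12 + 12 + 6 = 40 ≤ 41, payoff 17 + 13 + 6 + 16 = 52.
A + C + V + K: cost 10 + 12 + 4 + 6 = 32 ≤ 41, payoff 17 + 6 + 11 + 16 = 50.
A + U + V + K: cost 10 + 12 + 4 + 6 = 32 ≤ 41, payoff 17 + 13 + 11 + 16 = 57.
Best is A, U, V, and K with total payoff 57.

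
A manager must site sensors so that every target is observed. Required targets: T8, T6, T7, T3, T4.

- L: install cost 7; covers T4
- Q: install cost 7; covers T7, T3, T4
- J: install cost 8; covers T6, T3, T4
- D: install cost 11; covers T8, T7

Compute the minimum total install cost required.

19

This is an integer covering problem.
The greedy cost-per-new-target heuristic would pick Q, J, and D for 26, but a cheaper cover exists.
Choose J and D: together they cover T8, T6, T7, T3, T4 — every target.
Total install cost: 8 + 11 = 19.
No cover costs less than 19.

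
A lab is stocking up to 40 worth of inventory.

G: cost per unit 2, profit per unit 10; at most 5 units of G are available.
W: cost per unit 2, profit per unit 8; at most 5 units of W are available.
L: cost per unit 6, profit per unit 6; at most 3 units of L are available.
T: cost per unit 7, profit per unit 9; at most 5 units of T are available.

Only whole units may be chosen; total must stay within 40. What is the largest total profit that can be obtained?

G has the best ratio (10/2); taking only G gives at most 5×10 = 50 (stopped by the supply cap of 5).
Mixing does better — 5×G, 5×W, 1×L, and 2×T: cost 40 ≤ 40, profit 5·10 + 5·8 + 1·6 + 2·9 = 114.

114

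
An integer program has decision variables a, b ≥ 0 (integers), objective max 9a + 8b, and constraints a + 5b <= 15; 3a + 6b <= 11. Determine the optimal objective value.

27

(a,b)=(3,0): 1·3+5·0=3≤15, 3·3+6·0=9≤11, objective 27.
(a,b)=(2,0): 1·2+5·0=2≤15, 3·2+6·0=6≤11, objective 18.
Maximum is 27 at (a,b)=(3,0).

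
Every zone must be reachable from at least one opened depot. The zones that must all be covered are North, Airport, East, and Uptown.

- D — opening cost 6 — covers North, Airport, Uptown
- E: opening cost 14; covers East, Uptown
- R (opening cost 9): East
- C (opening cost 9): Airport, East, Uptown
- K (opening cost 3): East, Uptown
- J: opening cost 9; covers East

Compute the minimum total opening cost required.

This is an integer covering problem.
Choose D and K: together they cover North, Airport, East, Uptown — every zone.
Total opening cost: 6 + 3 = 9.

9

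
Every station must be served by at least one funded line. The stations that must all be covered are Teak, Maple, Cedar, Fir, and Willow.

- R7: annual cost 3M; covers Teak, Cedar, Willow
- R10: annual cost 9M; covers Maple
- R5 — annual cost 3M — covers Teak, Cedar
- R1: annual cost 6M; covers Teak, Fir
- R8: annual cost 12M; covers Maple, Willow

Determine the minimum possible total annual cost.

18

Choose R7, R10, and R1: together they cover Teak, Maple, Cedar, Fir, Willow — every station.
Total annual cost: 3 + 9 + 6 = 18.
No cover costs less than 18.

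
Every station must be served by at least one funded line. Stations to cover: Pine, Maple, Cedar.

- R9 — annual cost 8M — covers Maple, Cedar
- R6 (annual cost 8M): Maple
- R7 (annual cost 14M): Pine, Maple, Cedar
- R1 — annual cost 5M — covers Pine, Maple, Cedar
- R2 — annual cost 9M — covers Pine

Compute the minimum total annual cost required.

5

R1 alone covers Pine, Maple, Cedar — every station.
Total annual cost: 5.
No cover costs less than 5.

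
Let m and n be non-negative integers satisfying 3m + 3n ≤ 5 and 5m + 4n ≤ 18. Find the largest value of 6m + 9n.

9

Relaxing integrality, the LP optimum is 15.00 at (m,n) = (0, 1.67), which is not an integer point.
(m,n)=(0,1): 3·0+3·1=3≤5, 5·0+4·1=4≤18, objective 9.
(m,n)=(1,0): 3·1+3·0=3≤5, 5·1+4·0=5≤18, objective 6.
(m,n)=(0,0): 3·0+3·0=0≤5, 5·0+4·0=0≤18, objective 0.
No feasible integer point exceeds 9.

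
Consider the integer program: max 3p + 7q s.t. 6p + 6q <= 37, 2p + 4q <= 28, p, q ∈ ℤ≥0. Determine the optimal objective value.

(p,q)=(0,6) is feasible, giving 42.
(p,q)=(1,5) is feasible, giving 38.
(p,q)=(0,5) is feasible, giving 35.
Maximum is 42 at (p,q)=(0,6).

42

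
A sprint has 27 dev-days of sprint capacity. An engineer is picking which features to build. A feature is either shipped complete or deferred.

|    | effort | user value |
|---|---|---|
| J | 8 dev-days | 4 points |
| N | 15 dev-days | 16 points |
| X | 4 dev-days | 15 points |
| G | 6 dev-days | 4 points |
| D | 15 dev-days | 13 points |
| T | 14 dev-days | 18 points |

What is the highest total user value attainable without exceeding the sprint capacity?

37

Take X, G, and T: effort 4 + 6 + 14 = 24 ≤ 27, user value 15 + 4 + 18 = 37.
No feasible combination exceeds this.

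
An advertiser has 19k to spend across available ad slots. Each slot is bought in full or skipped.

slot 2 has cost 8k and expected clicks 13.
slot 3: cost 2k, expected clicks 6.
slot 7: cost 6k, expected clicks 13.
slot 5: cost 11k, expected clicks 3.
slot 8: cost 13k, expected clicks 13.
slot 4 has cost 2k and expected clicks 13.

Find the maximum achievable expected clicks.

45

This is an integer program with binary decision variables.
Take slot 2, slot 3, slot 7, and slot 4: cost 8 + 2 + 6 + 2 = 18 ≤ 19, expected clicks 13 + 6 + 13 + 13 = 45.
No other feasible combination does better.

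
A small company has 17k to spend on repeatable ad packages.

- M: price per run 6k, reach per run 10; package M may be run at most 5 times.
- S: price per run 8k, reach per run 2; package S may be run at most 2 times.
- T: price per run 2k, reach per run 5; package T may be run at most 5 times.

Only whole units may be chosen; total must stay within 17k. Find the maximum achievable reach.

35

This is a bounded integer knapsack.
Take 1×M and 5×T: price 16 ≤ 17, reach 1·10 + 5·5 = 35.
T has the best ratio (5/2) and is taken to its limit of 5; remaining capacity is filled optimally with the others.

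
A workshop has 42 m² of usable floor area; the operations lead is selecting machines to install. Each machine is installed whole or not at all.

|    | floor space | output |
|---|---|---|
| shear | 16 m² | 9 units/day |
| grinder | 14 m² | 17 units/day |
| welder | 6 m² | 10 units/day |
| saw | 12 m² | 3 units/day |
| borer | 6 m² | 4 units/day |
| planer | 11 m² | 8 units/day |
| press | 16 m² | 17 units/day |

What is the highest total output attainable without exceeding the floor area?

48

Allowing fractional choices, the relaxed optimum would be about 48.4, but machines are indivisible.
grinder + welder + borer + press: floor space 14 + 6 + 6 + 16 = 42 ≤ 42, output 17 + 10 + 4 + 17 = 48.
grinder + welder + press: floor space 14 + 6 + 16 = 36 ≤ 42, output 17 + 10 + 17 = 44.
grinder + planer + press: floor space 14 + 11 + 16 = 41 ≤ 42, output 17 + 8 + 17 = 42.
Best is grinder, welder, borer, and press with total output 48.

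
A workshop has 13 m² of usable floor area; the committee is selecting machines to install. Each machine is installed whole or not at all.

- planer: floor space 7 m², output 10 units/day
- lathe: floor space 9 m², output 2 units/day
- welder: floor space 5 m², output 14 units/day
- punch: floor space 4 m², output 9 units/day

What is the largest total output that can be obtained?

Take planer and welder: floor space 7 + 5 = 12 ≤ 13, output 10 + 14 = 24.
No other feasible combination does better.

24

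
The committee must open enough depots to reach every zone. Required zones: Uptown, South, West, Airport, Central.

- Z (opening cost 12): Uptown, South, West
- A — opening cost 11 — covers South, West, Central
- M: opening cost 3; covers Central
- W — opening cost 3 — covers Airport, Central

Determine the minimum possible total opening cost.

This is a weighted set-cover instance.
Choose Z and W: together they cover Uptown, South, West, Airport, Central — every zone.
Total opening cost: 12 + 3 = 15.
No cover costs less than 15.

15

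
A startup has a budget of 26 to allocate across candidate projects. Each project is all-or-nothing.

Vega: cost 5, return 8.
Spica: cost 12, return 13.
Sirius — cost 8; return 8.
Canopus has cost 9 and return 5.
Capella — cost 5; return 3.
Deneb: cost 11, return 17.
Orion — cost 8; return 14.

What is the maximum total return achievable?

39

Take Vega, Deneb, and Orion: cost 5 + 11 + 8 = 24 ≤ 26, return 8 + 17 + 14 = 39.
No other feasible combination does better.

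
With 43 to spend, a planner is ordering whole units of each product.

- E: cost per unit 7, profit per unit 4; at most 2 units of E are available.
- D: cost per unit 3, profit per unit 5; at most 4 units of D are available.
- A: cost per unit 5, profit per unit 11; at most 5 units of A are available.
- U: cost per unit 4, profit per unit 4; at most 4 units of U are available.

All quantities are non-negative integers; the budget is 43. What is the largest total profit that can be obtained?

A has the best ratio (11/5); taking only A gives at most 5×11 = 55 (stopped by the supply cap of 5).
Mixing does better — 4×D, 5×A, and 1×U: cost 41 ≤ 43, profit 4·5 + 5·11 + 1·4 = 79.

79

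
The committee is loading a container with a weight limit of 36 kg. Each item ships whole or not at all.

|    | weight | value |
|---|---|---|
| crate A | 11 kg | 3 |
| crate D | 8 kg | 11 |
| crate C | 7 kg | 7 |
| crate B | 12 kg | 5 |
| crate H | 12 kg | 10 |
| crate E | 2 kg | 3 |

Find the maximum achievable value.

crate D + crate C + crate H: weight 8 + 7 + 12 = 27 ≤ 36, value 11 + 7 + 10 = 28.
crate D + crate C + crate H + crate E: weight 8 + 7 + 12 + 2 = 29 ≤ 36, value 11 + 7 + 10 + 3 = 31.
crate D + crate B + crate H + crate E: weight 8 + 12 + 12 + 2 = 34 ≤ 36, value 11 + 5 + 10 + 3 = 29.
Best is crate D, crate C, crate H, and crate E with total value 31.

31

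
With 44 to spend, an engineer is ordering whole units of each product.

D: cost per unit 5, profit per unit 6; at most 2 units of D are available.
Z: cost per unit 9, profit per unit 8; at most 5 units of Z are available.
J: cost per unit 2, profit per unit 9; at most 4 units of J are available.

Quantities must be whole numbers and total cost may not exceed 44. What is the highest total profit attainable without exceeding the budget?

68

J has the best ratio (9/2); taking only J gives at most 4×9 = 36 (stopped by the supply cap of 4).
Mixing does better — 4×Z and 4×J: cost 44 ≤ 44, profit 4·8 + 4·9 = 68.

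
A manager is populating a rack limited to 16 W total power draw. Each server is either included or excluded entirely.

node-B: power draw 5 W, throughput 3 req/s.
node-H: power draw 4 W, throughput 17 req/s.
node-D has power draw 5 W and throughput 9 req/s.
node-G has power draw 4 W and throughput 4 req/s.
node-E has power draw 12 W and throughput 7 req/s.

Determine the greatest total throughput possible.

30

Treat it as a binary knapsack problem.
Allowing fractional choices, the relaxed optimum would be about 31.8, but servers are indivisible.
node-B + node-H + node-D: power draw 5 + 4 + 5 = 14 ≤ 16, throughput 3 + 17 + 9 = 29.
node-H + node-D + node-G: power draw 4 + 5 + 4 = 13 ≤ 16, throughput 17 + 9 + 4 = 30.
Best is node-H, node-D, and node-G with total throughput 30.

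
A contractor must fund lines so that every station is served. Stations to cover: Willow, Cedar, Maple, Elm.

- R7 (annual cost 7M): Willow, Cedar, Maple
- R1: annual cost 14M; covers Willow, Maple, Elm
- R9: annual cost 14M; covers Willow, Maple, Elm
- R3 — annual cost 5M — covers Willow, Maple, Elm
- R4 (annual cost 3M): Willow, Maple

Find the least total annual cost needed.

Choose R7 and R3: together they cover Willow, Cedar, Maple, Elm — every station.
Total annual cost: 7 + 5 = 12.

12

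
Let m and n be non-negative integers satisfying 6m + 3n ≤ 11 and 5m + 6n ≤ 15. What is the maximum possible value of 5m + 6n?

Relaxing integrality, the LP optimum is 15.00 at (m,n) = (0, 2.5), which is not an integer point.
(m,n)=(0,2): 6·0+3·2=6≤11, 5·0+6·2=12≤15, objective 12.
(m,n)=(1,1): 6·1+3·1=9≤11, 5·1+6·1=11≤15, objective 11.
No feasible integer point exceeds 12.

12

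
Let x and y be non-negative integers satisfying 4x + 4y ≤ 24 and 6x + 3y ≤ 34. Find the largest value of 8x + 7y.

Relaxing integrality, the LP optimum is 47.33 at (x,y) = (5.33, 0.667), which is not an integer point.
(x,y)=(5,1): 4·5+4·1=24≤24, 6·5+3·1=33≤34, objective 47.
(x,y)=(4,2): 4·4+4·2=24≤24, 6·4+3·2=30≤34, objective 46.
(x,y)=(5,0): 4·5+4·0=20≤24, 6·5+3·0=30≤34, objective 40.
No feasible integer point exceeds 47.

47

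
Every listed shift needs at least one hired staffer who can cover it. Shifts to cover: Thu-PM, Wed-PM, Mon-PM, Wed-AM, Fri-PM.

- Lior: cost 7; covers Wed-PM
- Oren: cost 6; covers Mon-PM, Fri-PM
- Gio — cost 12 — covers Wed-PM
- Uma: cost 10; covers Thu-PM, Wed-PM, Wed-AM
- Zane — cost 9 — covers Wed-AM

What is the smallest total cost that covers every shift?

16

This is an integer covering problem.
Choose Oren and Uma: together they cover Thu-PM, Wed-PM, Mon-PM, Wed-AM, Fri-PM — every shift.
Total cost: 6 + 10 = 16.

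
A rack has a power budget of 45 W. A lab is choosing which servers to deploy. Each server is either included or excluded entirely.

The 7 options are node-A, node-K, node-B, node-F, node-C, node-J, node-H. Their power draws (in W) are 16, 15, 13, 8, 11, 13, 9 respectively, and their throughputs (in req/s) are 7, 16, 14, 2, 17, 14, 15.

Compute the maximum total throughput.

50

This is an integer program with binary decision variables.
Take node-K, node-F, node-C, and node-H: power draw 15 + 8 + 11 + 9 = 43 ≤ 45, throughput 16 + 2 + 17 + 15 = 50.
No other feasible combination does better.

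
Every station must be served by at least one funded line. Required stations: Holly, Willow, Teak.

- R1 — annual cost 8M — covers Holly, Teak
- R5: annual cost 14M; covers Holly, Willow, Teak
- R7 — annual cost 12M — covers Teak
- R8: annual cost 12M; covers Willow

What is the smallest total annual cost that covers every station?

14

This is an integer covering problem.
R5 alone covers Holly, Willow, Teak — every station.
Total annual cost: 14.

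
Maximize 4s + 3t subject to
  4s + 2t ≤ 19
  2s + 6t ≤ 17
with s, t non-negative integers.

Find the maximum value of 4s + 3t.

19

The continuous relaxation peaks at (4, 1.5) with value 20.50; rounding to a feasible lattice point costs some objective.
(s,t)=(4,1): 4·4+2·1=18≤19, 2·4+6·1=14≤17, objective 19.
(s,t)=(4,0): 4·4+2·0=16≤19, 2·4+6·0=8≤17, objective 16.
The best lattice point is (4,1), giving 19.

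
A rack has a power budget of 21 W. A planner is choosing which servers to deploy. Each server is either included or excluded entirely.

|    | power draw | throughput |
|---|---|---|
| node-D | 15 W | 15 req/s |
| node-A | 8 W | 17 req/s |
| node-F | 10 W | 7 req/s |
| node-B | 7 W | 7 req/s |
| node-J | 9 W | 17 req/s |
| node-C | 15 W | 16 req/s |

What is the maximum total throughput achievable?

Take node-A and node-J: power draw 8 + 9 = 17 ≤ 21, throughput 17 + 17 = 34.
No other feasible combination does better.

34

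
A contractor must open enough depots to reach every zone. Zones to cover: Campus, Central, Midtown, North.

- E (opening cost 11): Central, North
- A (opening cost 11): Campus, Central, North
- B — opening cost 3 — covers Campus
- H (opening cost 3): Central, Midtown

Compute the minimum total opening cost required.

14

The greedy cost-per-new-zone heuristic would pick H, B, and E for 17, but a cheaper cover exists.
Choose A and H: together they cover Campus, Central, Midtown, North — every zone.
Total opening cost: 11 + 3 = 14.
No cover costs less than 14.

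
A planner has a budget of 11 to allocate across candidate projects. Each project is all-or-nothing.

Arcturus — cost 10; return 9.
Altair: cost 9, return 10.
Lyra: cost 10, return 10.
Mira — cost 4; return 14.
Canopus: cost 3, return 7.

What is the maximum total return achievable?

21

Mira + Canopus: cost 4 + 3 = 7 ≤ 11, return 14 + 7 = 21.
Altair: cost 9 ≤ 11, return 10.
Mira: cost 4 ≤ 11, return 14.
Best is Mira and Canopus with total return 21.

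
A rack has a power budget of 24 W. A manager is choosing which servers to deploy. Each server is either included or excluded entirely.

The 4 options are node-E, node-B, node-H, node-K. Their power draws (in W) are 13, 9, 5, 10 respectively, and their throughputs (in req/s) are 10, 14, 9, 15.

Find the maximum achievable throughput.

node-B + node-K: power draw 9 + 10 = 19 ≤ 24, throughput 14 + 15 = 29.
node-E + node-K: power draw 13 + 10 = 23 ≤ 24, throughput 10 + 15 = 25.
node-B + node-H + node-K: power draw 9 + 5 + 10 = 24 ≤ 24, throughput 14 + 9 + 15 = 38.
Best is node-B, node-H, and node-K with total throughput 38.

38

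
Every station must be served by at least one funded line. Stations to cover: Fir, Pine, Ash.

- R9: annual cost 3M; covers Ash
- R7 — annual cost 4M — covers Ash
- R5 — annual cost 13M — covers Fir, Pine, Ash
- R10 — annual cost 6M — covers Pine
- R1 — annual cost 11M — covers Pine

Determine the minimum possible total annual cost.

13

This is an integer covering problem.
The greedy cost-per-new-station heuristic would pick R9, R10, and R5 for 22, but a cheaper cover exists.
R5 alone covers Fir, Pine, Ash — every station.
Total annual cost: 13.
No cover costs less than 13.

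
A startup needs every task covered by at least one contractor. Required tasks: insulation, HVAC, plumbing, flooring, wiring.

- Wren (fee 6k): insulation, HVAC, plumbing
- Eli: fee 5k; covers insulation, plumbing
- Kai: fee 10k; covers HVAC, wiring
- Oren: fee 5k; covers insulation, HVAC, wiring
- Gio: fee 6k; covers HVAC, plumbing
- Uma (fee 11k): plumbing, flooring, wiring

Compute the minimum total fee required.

This is an integer covering problem.
The greedy cost-per-new-task heuristic would pick Oren, Eli, and Uma for 21, but a cheaper cover exists.
Choose Oren and Uma: together they cover insulation, HVAC, plumbing, flooring, wiring — every task.
Total fee: 5 + 11 = 16.
No cover costs less than 16.

16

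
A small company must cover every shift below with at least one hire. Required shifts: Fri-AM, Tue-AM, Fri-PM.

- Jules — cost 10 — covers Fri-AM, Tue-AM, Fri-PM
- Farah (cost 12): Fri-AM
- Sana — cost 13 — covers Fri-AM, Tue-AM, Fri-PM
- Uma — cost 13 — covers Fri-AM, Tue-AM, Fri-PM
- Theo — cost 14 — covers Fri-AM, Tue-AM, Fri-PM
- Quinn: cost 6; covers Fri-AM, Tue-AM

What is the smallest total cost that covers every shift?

10

Jules alone covers Fri-AM, Tue-AM, Fri-PM — every shift.
Total cost: 10.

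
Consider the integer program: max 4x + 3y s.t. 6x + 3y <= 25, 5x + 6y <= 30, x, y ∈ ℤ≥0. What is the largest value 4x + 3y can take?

18

(x,y)=(3,2): 6·3+3·2=24≤25, 5·3+6·2=27≤30, objective 18.
(x,y)=(2,3): 6·2+3·3=21≤25, 5·2+6·3=28≤30, objective 17.
The best lattice point is (3,2), giving 18.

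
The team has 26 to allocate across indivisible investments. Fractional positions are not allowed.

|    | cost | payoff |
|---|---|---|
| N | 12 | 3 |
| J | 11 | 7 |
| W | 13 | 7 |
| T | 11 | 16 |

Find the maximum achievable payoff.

Allowing fractional choices, the relaxed optimum would be about 25.2, but investments are indivisible.
W + T: cost 13 + 11 = 24 ≤ 26, payoff 7 + 16 = 23.
N + T: cost 12 + 11 = 23 ≤ 26, payoff 3 + 16 = 19.
J + T: cost 11 + 11 = 22 ≤ 26, payoff 7 + 16 = 23.
The maximum payoff is 23; one optimal choice is J and T.

23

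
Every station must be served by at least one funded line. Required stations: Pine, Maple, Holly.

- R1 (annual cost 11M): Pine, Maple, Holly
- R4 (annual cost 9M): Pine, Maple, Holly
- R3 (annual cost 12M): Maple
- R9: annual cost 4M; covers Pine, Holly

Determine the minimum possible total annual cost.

This is a weighted set-cover instance.
R4 alone covers Pine, Maple, Holly — every station.
Total annual cost: 9.

9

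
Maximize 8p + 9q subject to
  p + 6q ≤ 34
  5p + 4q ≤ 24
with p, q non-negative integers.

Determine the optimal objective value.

(p,q)=(0,5): 1·0+6·5=30≤34, 5·0+4·5=20≤24, objective 45.
(p,q)=(1,4): 1·1+6·4=25≤34, 5·1+4·4=21≤24, objective 44.
(p,q)=(0,4): 1·0+6·4=24≤34, 5·0+4·4=16≤24, objective 36.
No feasible integer point exceeds 45.

45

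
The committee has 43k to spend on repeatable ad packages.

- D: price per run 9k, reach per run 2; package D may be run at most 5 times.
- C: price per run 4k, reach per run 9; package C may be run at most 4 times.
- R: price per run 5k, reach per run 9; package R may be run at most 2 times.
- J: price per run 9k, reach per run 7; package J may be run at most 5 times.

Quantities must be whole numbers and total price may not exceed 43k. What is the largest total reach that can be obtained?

This is a bounded integer knapsack.
4×C, 2×R, and 1×J: price 35 ≤ 43, reach 4·9 + 2·9 + 1·7 = 61.
3×C, 2×R, and 2×J: price 40 ≤ 43, reach 3·9 + 2·9 + 2·7 = 59.
Best is 61.

61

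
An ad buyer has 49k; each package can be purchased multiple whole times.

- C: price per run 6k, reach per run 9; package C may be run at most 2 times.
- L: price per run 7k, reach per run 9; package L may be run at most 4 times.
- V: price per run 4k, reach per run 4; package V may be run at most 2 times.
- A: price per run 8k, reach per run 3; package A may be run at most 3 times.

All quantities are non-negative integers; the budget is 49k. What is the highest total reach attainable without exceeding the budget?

This is a bounded integer knapsack.
C has the best ratio (9/6); taking only C gives at most 2×9 = 18 (stopped by the supply cap of 2).
Mixing does better — 2×C, 4×L, and 2×V: price 48 ≤ 49, reach 2·9 + 4·9 + 2·4 = 62.

62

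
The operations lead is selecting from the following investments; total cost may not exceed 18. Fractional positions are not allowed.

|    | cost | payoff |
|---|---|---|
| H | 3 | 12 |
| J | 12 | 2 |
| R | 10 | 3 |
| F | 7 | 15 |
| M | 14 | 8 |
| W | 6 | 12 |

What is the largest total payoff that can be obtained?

This is an integer program with binary decision variables.
Allowing fractional choices, the relaxed optimum would be about 40.1, but investments are indivisible.
H + F: cost 3 + 7 = 10 ≤ 18, payoff 12 + 15 = 27.
H + F + W: cost 3 + 7 + 6 = 16 ≤ 18, payoff 12 + 15 + 12 = 39.
F + W: cost 7 + 6 = 13 ≤ 18, payoff 15 + 12 = 27.
Best is H, F, and W with total payoff 39.

39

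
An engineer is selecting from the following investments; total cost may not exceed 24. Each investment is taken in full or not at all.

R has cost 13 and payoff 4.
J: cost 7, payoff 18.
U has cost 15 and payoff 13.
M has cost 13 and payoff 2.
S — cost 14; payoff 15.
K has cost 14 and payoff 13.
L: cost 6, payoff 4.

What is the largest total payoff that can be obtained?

33

Allowing fractional choices, the relaxed optimum would be about 35.8, but investments are indivisible.
J + K: cost 7 + 14 = 21 ≤ 24, payoff 18 + 13 = 31.
J + S: cost 7 + 14 = 21 ≤ 24, payoff 18 + 15 = 33.
Best is J and S with total payoff 33.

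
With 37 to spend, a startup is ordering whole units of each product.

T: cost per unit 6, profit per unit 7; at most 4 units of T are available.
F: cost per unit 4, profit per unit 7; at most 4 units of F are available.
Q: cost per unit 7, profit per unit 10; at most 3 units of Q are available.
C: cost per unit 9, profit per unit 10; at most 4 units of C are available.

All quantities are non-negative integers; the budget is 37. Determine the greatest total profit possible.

1×T, 4×F, and 2×Q: cost 36 ≤ 37, profit 1·7 + 4·7 + 2·10 = 55.
4×F and 3×Q: cost 37 ≤ 37, profit 4·7 + 3·10 = 58.
Best is 58.

58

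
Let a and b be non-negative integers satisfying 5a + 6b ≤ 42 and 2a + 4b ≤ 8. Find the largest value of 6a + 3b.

(a,b)=(4,0): 5·4+6·0=20≤42, 2·4+4·0=8≤8, objective 24.
(a,b)=(3,0): 5·3+6·0=15≤42, 2·3+4·0=6≤8, objective 18.
Maximum is 24 at (a,b)=(4,0).

24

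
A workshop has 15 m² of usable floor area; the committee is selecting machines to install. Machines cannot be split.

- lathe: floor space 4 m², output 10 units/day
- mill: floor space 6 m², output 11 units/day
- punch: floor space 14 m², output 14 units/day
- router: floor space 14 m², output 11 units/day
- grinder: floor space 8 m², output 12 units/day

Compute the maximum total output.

23

This is an integer program with binary decision variables.
mill + grinder: floor space 6 + 8 = 14 ≤ 15, output 11 + 12 = 23.
lathe + grinder: floor space 4 + 8 = 12 ≤ 15, output 10 + 12 = 22.
lathe + mill: floor space 4 + 6 = 10 ≤ 15, output 10 + 11 = 21.
Best is mill and grinder with total output 23.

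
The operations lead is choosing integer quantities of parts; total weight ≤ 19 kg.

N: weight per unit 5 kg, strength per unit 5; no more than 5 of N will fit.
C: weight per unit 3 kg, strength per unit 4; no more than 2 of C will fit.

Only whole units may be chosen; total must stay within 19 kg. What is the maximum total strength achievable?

This is a bounded integer knapsack.
3×N and 1×C: weight 18 ≤ 19, strength 3·5 + 1·4 = 19.
2×N and 2×C: weight 16 ≤ 19, strength 2·5 + 2·4 = 18.
Best is 19.

19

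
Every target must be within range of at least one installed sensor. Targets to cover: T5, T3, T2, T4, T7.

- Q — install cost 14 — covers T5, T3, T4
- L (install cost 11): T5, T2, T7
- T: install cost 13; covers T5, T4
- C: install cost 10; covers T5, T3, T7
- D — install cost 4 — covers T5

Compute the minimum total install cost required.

25

The greedy cost-per-new-target heuristic would pick C, L, and T for 34, but a cheaper cover exists.
Choose Q and L: together they cover T5, T3, T2, T4, T7 — every target.
Total install cost: 14 + 11 = 25.
No cover costs less than 25.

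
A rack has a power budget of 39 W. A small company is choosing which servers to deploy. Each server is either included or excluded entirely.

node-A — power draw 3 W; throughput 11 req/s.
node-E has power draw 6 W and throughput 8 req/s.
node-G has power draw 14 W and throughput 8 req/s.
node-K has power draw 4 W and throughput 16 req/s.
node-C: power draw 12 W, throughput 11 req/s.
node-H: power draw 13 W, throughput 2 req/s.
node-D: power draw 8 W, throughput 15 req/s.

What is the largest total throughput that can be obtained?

node-A + node-E + node-K + node-C + node-D: power draw 3 + 6 + 4 + 12 + 8 = 33 ≤ 39, throughput 11 + 8 + 16 + 11 + 15 = 61.
node-A + node-E + node-G + node-K + node-C: power draw 3 + 6 + 14 + 4 + 12 = 39 ≤ 39, throughput 11 + 8 + 8 + 16 + 11 = 54.
node-A + node-E + node-G + node-K + node-D: power draw 3 + 6 + 14 + 4 + 8 = 35 ≤ 39, throughput 11 + 8 + 8 + 16 + 15 = 58.
Best is node-A, node-E, node-K, node-C, and node-D with total throughput 61.

61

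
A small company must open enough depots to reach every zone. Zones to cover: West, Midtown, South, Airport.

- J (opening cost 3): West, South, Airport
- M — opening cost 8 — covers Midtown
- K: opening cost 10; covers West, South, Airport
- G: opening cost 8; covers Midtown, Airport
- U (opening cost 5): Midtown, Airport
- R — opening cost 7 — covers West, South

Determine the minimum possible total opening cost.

Choose J and U: together they cover West, Midtown, South, Airport — every zone.
Total opening cost: 3 + 5 = 8.
No cover costs less than 8.

8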